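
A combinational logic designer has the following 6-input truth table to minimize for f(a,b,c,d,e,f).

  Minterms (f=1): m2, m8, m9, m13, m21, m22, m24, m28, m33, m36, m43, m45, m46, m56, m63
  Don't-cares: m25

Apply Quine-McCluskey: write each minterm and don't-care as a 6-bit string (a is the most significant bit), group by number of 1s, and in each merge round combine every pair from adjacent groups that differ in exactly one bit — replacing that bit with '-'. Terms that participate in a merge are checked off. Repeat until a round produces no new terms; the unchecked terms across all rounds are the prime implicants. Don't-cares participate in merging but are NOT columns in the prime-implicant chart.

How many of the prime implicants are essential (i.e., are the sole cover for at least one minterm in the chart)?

Round 0: 000010 001000✓ 001001✓ 001101✓ 010101 010110 011000✓ 011001✓ 011100✓ 100001 100100 101011 101101✓ 101110 111000✓ 111111
Round 1: -01101 -11000 0-1000✓ 0-1001✓ 001-01 00100-✓ 011-00 01100-✓
Round 2: 0-100-
PIs = {-01101, -11000, 0-100-, 000010, 001-01, 010101, 010110, 011-00, 100001, 100100, 101011, 101110, 111111}
Coverage chart:
  m2: 000010 ←essential
  m8: 0-100- ←essential
  m9: 0-100-,001-01
  m13: -01101,001-01
  m21: 010101 ←essential
  m22: 010110 ←essential
  m24: -11000,0-100-,011-00
  m28: 011-00 ←essential
  m33: 100001 ←essential
  m36: 100100 ←essential
  m43: 101011 ←essential
  m45: -01101 ←essential
  m46: 101110 ←essential
  m56: -11000 ←essential
  m63: 111111 ←essential
Essential: -01101, -11000, 0-100-, 000010, 010101, 010110, 011-00, 100001, 100100, 101011, 101110, 111111

12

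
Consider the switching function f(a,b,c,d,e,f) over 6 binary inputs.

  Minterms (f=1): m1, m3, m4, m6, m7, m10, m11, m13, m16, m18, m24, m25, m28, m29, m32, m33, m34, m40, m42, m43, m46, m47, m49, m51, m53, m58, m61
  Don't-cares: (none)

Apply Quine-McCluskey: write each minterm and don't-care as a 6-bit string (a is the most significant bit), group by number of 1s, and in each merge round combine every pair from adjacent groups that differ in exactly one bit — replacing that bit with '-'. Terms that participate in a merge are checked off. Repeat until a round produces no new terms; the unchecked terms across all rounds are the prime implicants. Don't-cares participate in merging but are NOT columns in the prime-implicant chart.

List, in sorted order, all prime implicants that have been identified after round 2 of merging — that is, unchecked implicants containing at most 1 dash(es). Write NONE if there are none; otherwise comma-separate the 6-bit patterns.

-00001, -11101, 0-1101, 00-011, 000-11, 0000-1, 0001-0, 00011-, 01-000, 0100-0, 1-0001, 1-1010, 10000-, 11-101, 110-01, 1100-1

size-2^0 implicants → 000001(✓)  000011(✓)  000100(✓)  000110(✓)  000111(✓)  001010(✓)  001011(✓)  001101(✓)  010000(✓)  010010(✓)  011000(✓)  011001(✓)  011100(✓)  011101(✓)  100000(✓)  100001(✓)  100010(✓)  101000(✓)  101010(✓)  101011(✓)  101110(✓)  101111(✓)  110001(✓)  110011(✓)  110101(✓)  111010(✓)  111101(✓)
size-2^1 implicants → -00001  -01010(✓)  -01011(✓)  -11101  0-1101  00-011  000-11  0000-1  0001-0  00011-  00101-(✓)  01-000  0100-0  011-00(✓)  011-01(✓)  01100-(✓)  01110-(✓)  1-0001  1-1010  10-000(✓)  10-010(✓)  1000-0(✓)  10000-  101-10(✓)  101-11(✓)  1010-0(✓)  10101-(✓)  10111-(✓)  11-101  110-01  1100-1
size-2^2 implicants → -0101-  011-0-  10-0-0  101-1-
Unchecked terms (primes): -00001, -0101-, -11101, 0-1101, 00-011, 000-11, 0000-1, 0001-0, 00011-, 01-000, 0100-0, 011-0-, 1-0001, 1-1010, 10-0-0, 10000-, 101-1-, 11-101, 110-01, 1100-1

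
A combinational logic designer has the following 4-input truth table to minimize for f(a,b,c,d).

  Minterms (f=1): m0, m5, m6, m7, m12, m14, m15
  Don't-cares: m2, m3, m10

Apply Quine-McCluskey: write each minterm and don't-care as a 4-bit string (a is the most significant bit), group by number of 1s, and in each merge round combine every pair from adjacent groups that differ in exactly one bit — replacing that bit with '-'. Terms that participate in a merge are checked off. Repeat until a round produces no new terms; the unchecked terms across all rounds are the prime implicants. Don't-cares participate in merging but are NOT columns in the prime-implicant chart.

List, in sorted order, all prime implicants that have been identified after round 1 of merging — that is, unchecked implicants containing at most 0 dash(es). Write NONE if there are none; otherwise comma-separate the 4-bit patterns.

size-2^0 implicants → 0000(✓)  0010(✓)  0011(✓)  0101(✓)  0110(✓)  0111(✓)  1010(✓)  1100(✓)  1110(✓)  1111(✓)
size-2^1 implicants → -010(✓)  -110(✓)  -111(✓)  0-10(✓)  0-11(✓)  00-0  001-(✓)  01-1  011-(✓)  1-10(✓)  11-0  111-(✓)
size-2^2 implicants → --10  -11-  0-1-
Unchecked terms (primes): --10, -11-, 0-1-, 00-0, 01-1, 11-0

NONE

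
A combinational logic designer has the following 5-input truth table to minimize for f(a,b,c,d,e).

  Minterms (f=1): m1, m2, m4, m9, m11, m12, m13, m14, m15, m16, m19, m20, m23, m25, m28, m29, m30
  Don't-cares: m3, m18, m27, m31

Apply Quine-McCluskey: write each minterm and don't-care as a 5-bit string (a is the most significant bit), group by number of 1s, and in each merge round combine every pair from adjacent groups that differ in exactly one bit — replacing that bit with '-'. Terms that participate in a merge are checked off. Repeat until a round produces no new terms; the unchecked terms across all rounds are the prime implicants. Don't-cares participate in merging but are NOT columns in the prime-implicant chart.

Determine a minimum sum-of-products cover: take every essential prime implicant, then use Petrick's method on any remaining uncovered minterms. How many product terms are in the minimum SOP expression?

size-2^0 implicants → 00001(✓)  00010(✓)  00011(✓)  00100(✓)  01001(✓)  01011(✓)  01100(✓)  01101(✓)  01110(✓)  01111(✓)  10000(✓)  10010(✓)  10011(✓)  10100(✓)  10111(✓)  11001(✓)  11011(✓)  11100(✓)  11101(✓)  11110(✓)  11111(✓)
size-2^1 implicants → -0010(✓)  -0011(✓)  -0100(✓)  -1001(✓)  -1011(✓)  -1100(✓)  -1101(✓)  -1110(✓)  -1111(✓)  0-001(✓)  0-011(✓)  0-100(✓)  000-1(✓)  0001-(✓)  01-01(✓)  01-11(✓)  010-1(✓)  011-0(✓)  011-1(✓)  0110-(✓)  0111-(✓)  1-011(✓)  1-100(✓)  1-111(✓)  10-00  10-11(✓)  100-0  1001-(✓)  11-01(✓)  11-11(✓)  110-1(✓)  111-0(✓)  111-1(✓)  1110-(✓)  1111-(✓)
size-2^2 implicants → --011  --100  -001-  -1-01(✓)  -1-11(✓)  -10-1(✓)  -11-0(✓)  -11-1(✓)  -110-(✓)  -111-(✓)  0-0-1  01--1(✓)  011--(✓)  1--11  11--1(✓)  111--(✓)
size-2^3 implicants → -1--1  -11--
Unchecked terms (primes): --011, --100, -001-, -1--1, -11--, 0-0-1, 1--11, 10-00, 100-0
Minterm coverage:
  m1 ⊆ 0-0-1 [E]
  m2 ⊆ -001- [E]
  m4 ⊆ --100 [E]
  m9 ⊆ -1--1,0-0-1
  m11 ⊆ --011,-1--1,0-0-1
  m12 ⊆ --100,-11--
  m13 ⊆ -1--1,-11--
  m14 ⊆ -11-- [E]
  m15 ⊆ -1--1,-11--
  m16 ⊆ 10-00,100-0
  m19 ⊆ --011,-001-,1--11
  m20 ⊆ --100,10-00
  m23 ⊆ 1--11 [E]
  m25 ⊆ -1--1 [E]
  m28 ⊆ --100,-11--
  m29 ⊆ -1--1,-11--
  m30 ⊆ -11-- [E]
E = {--100, -001-, -1--1, -11--, 0-0-1, 1--11}
Petrick residual → 10-00
Cover = cd'e' + b'c'd + be + bc + a'c'e + ade + ab'd'e'  |cover|=7

7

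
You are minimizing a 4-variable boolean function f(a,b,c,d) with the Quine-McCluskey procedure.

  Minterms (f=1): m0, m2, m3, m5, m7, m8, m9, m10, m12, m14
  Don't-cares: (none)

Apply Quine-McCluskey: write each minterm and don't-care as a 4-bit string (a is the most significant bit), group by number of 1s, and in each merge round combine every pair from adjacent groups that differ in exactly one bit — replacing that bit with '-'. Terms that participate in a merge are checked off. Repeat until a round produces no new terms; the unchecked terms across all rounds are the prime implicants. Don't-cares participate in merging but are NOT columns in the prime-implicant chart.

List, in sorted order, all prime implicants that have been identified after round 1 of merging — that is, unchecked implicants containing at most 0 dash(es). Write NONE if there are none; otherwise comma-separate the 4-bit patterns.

[col 0] 0000*, 0010*, 0011*, 0101*, 0111*, 1000*, 1001*, 1010*, 1100*, 1110*
[col 1] -000*, -010*, 0-11, 00-0*, 001-, 01-1, 1-00*, 1-10*, 10-0*, 100-, 11-0*
[col 2] -0-0, 1--0
Prime implicants: -0-0, 0-11, 001-, 01-1, 1--0, 100-

NONE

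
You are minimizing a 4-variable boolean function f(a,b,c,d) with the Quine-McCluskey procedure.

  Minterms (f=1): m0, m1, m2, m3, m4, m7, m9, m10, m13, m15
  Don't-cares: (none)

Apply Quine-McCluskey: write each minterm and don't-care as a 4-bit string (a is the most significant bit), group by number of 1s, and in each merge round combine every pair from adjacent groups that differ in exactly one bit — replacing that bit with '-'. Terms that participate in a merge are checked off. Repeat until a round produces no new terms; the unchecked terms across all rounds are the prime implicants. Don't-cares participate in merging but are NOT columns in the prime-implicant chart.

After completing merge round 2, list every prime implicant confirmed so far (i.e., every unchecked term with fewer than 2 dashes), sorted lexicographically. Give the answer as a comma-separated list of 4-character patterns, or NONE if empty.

-001, -010, -111, 0-00, 0-11, 1-01, 11-1

Round 0: 0000✓ 0001✓ 0010✓ 0011✓ 0100✓ 0111✓ 1001✓ 1010✓ 1101✓ 1111✓
Round 1: -001 -010 -111 0-00 0-11 00-0✓ 00-1✓ 000-✓ 001-✓ 1-01 11-1
Round 2: 00--
PIs = {-001, -010, -111, 0-00, 0-11, 00--, 1-01, 11-1}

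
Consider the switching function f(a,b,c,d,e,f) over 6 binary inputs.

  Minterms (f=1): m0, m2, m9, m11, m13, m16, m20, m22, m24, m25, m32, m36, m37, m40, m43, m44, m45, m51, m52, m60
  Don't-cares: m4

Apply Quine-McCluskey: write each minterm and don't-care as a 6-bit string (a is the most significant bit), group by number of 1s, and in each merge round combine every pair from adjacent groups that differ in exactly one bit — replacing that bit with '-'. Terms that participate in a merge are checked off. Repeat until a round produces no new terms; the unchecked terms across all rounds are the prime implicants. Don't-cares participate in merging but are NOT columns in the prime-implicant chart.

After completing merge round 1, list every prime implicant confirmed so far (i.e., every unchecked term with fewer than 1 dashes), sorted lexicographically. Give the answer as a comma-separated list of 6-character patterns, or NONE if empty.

[col 0] 000000*, 000010*, 000100*, 001001*, 001011*, 001101*, 010000*, 010100*, 010110*, 011000*, 011001*, 100000*, 100100*, 100101*, 101000*, 101011*, 101100*, 101101*, 110011, 110100*, 111100*
[col 1] -00000*, -00100*, -01011, -01101, -10100*, 0-0000*, 0-0100*, 0-1001, 000-00*, 0000-0, 001-01, 0010-1, 01-000, 010-00*, 0101-0, 01100-, 1-0100*, 1-1100*, 10-000*, 10-100*, 10-101*, 100-00*, 10010-*, 101-00*, 10110-*, 11-100*
[col 2] --0100, -00-00, 0-0-00, 1--100, 10--00, 10-10-
Prime implicants: --0100, -00-00, -01011, -01101, 0-0-00, 0-1001, 0000-0, 001-01, 0010-1, 01-000, 0101-0, 01100-, 1--100, 10--00, 10-10-, 110011

110011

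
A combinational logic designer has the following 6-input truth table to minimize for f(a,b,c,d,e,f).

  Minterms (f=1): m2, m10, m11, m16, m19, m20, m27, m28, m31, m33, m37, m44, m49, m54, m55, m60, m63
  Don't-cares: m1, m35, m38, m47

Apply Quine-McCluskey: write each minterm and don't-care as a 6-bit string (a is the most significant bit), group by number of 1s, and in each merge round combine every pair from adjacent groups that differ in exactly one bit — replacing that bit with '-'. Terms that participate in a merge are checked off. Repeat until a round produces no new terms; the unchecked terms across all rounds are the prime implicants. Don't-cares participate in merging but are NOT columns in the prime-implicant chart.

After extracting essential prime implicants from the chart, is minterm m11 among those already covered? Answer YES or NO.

NO

[col 0] 000001*, 000010*, 001010*, 001011*, 010000*, 010011*, 010100*, 011011*, 011100*, 011111*, 100001*, 100011*, 100101*, 100110*, 101100*, 101111*, 110001*, 110110*, 110111*, 111100*, 111111*
[col 1] -00001, -11100, -11111, 0-1011, 00-010, 00101-, 01-011, 01-100, 010-00, 011-11, 1-0001, 1-0110, 1-1100, 1-1111, 100-01, 1000-1, 11-111, 11011-
Prime implicants: -00001, -11100, -11111, 0-1011, 00-010, 00101-, 01-011, 01-100, 010-00, 011-11, 1-0001, 1-0110, 1-1100, 1-1111, 100-01, 1000-1, 11-111, 11011-
PI chart (minterm → PIs covering it):
  2 | 00-010  (sole → essential)
  10 | 00-010,00101-
  11 | 0-1011,00101-
  16 | 010-00  (sole → essential)
  19 | 01-011  (sole → essential)
  20 | 01-100,010-00
  27 | 0-1011,01-011,011-11
  28 | -11100,01-100
  31 | -11111,011-11
  33 | -00001,1-0001,100-01,1000-1
  37 | 100-01  (sole → essential)
  44 | 1-1100  (sole → essential)
  49 | 1-0001  (sole → essential)
  54 | 1-0110,11011-
  55 | 11-111,11011-
  60 | -11100,1-1100
  63 | -11111,1-1111,11-111
Essential prime implicants: 00-010, 01-011, 010-00, 1-0001, 1-1100, 100-01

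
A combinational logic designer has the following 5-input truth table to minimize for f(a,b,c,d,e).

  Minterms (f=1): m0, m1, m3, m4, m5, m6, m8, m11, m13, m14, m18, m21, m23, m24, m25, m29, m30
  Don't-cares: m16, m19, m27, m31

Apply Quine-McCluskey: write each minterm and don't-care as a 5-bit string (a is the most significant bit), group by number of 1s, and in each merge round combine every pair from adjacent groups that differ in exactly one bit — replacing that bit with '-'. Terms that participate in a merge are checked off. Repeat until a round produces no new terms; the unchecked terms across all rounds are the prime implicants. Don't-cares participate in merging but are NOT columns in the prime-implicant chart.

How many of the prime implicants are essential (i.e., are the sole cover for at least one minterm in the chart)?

3

size-2^0 implicants → 00000(✓)  00001(✓)  00011(✓)  00100(✓)  00101(✓)  00110(✓)  01000(✓)  01011(✓)  01101(✓)  01110(✓)  10000(✓)  10010(✓)  10011(✓)  10101(✓)  10111(✓)  11000(✓)  11001(✓)  11011(✓)  11101(✓)  11110(✓)  11111(✓)
size-2^1 implicants → -0000(✓)  -0011(✓)  -0101(✓)  -1000(✓)  -1011(✓)  -1101(✓)  -1110  0-000(✓)  0-011(✓)  0-101(✓)  0-110  00-00(✓)  00-01(✓)  000-1  0000-(✓)  001-0  0010-(✓)  1-000(✓)  1-011(✓)  1-101(✓)  1-111(✓)  10-11(✓)  100-0  1001-  101-1(✓)  11-01(✓)  11-11(✓)  110-1(✓)  1100-  111-1(✓)  1111-
size-2^2 implicants → --000  --011  --101  00-0-  1--11  1-1-1  11--1
Unchecked terms (primes): --000, --011, --101, -1110, 0-110, 00-0-, 000-1, 001-0, 1--11, 1-1-1, 100-0, 1001-, 11--1, 1100-, 1111-
Minterm coverage:
  m0 ⊆ --000,00-0-
  m1 ⊆ 00-0-,000-1
  m3 ⊆ --011,000-1
  m4 ⊆ 00-0-,001-0
  m5 ⊆ --101,00-0-
  m6 ⊆ 0-110,001-0
  m8 ⊆ --000 [E]
  m11 ⊆ --011 [E]
  m13 ⊆ --101 [E]
  m14 ⊆ -1110,0-110
  m18 ⊆ 100-0,1001-
  m21 ⊆ --101,1-1-1
  m23 ⊆ 1--11,1-1-1
  m24 ⊆ --000,1100-
  m25 ⊆ 11--1,1100-
  m29 ⊆ --101,1-1-1,11--1
  m30 ⊆ -1110,1111-
E = {--000, --011, --101}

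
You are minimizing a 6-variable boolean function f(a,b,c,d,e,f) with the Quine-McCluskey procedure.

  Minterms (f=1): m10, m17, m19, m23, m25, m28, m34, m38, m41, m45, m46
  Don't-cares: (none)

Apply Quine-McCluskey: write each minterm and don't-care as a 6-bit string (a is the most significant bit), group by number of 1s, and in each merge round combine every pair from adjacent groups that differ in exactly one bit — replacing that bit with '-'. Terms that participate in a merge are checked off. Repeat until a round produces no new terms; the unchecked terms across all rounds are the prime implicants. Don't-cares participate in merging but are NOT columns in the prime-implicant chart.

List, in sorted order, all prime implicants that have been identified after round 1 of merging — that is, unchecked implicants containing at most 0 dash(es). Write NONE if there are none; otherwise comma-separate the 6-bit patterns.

001010, 011100

Round 0: 001010 010001✓ 010011✓ 010111✓ 011001✓ 011100 100010✓ 100110✓ 101001✓ 101101✓ 101110✓
Round 1: 01-001 010-11 0100-1 10-110 100-10 101-01
PIs = {001010, 01-001, 010-11, 0100-1, 011100, 10-110, 100-10, 101-01}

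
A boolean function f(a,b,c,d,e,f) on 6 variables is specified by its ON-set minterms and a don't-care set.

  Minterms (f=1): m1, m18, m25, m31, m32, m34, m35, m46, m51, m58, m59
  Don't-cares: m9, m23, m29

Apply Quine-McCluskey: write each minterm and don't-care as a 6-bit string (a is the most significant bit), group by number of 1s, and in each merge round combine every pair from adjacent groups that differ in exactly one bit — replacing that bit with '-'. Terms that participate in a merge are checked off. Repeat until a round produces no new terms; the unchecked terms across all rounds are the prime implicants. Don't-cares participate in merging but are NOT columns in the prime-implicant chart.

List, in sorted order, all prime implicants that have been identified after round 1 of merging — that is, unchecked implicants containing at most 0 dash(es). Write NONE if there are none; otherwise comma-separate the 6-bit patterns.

010010, 101110

size-2^0 implicants → 000001(✓)  001001(✓)  010010  010111(✓)  011001(✓)  011101(✓)  011111(✓)  100000(✓)  100010(✓)  100011(✓)  101110  110011(✓)  111010(✓)  111011(✓)
size-2^1 implicants → 0-1001  00-001  01-111  011-01  0111-1  1-0011  1000-0  10001-  11-011  11101-
Unchecked terms (primes): 0-1001, 00-001, 01-111, 010010, 011-01, 0111-1, 1-0011, 1000-0, 10001-, 101110, 11-011, 11101-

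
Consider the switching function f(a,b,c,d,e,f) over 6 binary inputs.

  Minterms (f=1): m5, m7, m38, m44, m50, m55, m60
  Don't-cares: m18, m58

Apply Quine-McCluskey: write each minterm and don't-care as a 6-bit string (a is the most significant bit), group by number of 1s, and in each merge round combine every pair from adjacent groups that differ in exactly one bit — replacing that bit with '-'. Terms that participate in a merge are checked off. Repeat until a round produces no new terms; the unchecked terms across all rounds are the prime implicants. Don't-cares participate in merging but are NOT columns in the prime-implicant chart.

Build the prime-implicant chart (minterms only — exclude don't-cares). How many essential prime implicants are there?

4

size-2^0 implicants → 000101(✓)  000111(✓)  010010(✓)  100110  101100(✓)  110010(✓)  110111  111010(✓)  111100(✓)
size-2^1 implicants → -10010  0001-1  1-1100  11-010
Unchecked terms (primes): -10010, 0001-1, 1-1100, 100110, 11-010, 110111
Minterm coverage:
  m5 ⊆ 0001-1 [E]
  m7 ⊆ 0001-1 [E]
  m38 ⊆ 100110 [E]
  m44 ⊆ 1-1100 [E]
  m50 ⊆ -10010,11-010
  m55 ⊆ 110111 [E]
  m60 ⊆ 1-1100 [E]
E = {0001-1, 1-1100, 100110, 110111}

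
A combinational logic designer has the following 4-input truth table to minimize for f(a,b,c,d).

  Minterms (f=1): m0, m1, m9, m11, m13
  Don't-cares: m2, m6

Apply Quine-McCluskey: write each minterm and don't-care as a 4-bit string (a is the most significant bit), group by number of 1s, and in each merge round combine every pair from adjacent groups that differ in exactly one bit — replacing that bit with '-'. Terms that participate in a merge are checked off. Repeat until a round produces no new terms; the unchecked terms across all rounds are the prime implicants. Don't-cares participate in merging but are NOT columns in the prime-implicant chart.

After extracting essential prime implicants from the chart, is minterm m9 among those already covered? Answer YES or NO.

[col 0] 0000*, 0001*, 0010*, 0110*, 1001*, 1011*, 1101*
[col 1] -001, 0-10, 00-0, 000-, 1-01, 10-1
Prime implicants: -001, 0-10, 00-0, 000-, 1-01, 10-1
PI chart (minterm → PIs covering it):
  0 | 00-0,000-
  1 | -001,000-
  9 | -001,1-01,10-1
  11 | 10-1  (sole → essential)
  13 | 1-01  (sole → essential)
Essential prime implicants: 1-01, 10-1

YES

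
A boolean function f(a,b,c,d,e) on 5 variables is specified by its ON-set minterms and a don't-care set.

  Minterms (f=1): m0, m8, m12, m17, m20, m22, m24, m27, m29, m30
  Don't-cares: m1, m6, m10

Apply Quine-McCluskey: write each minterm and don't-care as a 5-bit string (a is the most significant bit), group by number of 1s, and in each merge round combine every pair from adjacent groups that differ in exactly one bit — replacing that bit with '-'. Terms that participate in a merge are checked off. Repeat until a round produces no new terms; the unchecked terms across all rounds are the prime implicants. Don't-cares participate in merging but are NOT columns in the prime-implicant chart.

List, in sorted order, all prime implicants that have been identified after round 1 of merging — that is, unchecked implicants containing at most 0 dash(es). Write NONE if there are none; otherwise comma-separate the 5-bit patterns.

[col 0] 00000*, 00001*, 00110*, 01000*, 01010*, 01100*, 10001*, 10100*, 10110*, 11000*, 11011, 11101, 11110*
[col 1] -0001, -0110, -1000, 0-000, 0000-, 01-00, 010-0, 1-110, 101-0
Prime implicants: -0001, -0110, -1000, 0-000, 0000-, 01-00, 010-0, 1-110, 101-0, 11011, 11101

11011, 11101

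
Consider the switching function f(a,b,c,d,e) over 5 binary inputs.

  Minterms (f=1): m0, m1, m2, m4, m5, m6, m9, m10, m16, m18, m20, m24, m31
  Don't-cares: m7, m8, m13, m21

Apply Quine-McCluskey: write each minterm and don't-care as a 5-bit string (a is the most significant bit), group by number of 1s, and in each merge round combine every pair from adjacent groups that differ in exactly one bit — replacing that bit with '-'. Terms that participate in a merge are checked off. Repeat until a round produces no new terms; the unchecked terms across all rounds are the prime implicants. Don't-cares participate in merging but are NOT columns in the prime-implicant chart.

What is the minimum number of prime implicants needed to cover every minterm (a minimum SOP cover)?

7

Round 0: 00000✓ 00001✓ 00010✓ 00100✓ 00101✓ 00110✓ 00111✓ 01000✓ 01001✓ 01010✓ 01101✓ 10000✓ 10010✓ 10100✓ 10101✓ 11000✓ 11111
Round 1: -0000✓ -0010✓ -0100✓ -0101✓ -1000✓ 0-000✓ 0-001✓ 0-010✓ 0-101✓ 00-00✓ 00-01✓ 00-10✓ 000-0✓ 0000-✓ 001-0✓ 001-1✓ 0010-✓ 0011-✓ 01-01✓ 010-0✓ 0100-✓ 1-000✓ 10-00✓ 100-0✓ 1010-✓
Round 2: --000 -0-00 -00-0 -010- 0--01 0-0-0 0-00- 00--0 00-0- 001--
PIs = {--000, -0-00, -00-0, -010-, 0--01, 0-0-0, 0-00-, 00--0, 00-0-, 001--, 11111}
Coverage chart:
  m0: --000,-0-00,-00-0,0-0-0,0-00-,00--0,00-0-
  m1: 0--01,0-00-,00-0-
  m2: -00-0,0-0-0,00--0
  m4: -0-00,-010-,00--0,00-0-,001--
  m5: -010-,0--01,00-0-,001--
  m6: 00--0,001--
  m9: 0--01,0-00-
  m10: 0-0-0 ←essential
  m16: --000,-0-00,-00-0
  m18: -00-0 ←essential
  m20: -0-00,-010-
  m24: --000 ←essential
  m31: 11111 ←essential
Essential: --000, -00-0, 0-0-0, 11111
Petrick residual → -0-00, 0--01, 00--0
Min cover (7 terms): c'd'e' + b'd'e' + b'c'e' + a'd'e + a'c'e' + a'b'e' + abcde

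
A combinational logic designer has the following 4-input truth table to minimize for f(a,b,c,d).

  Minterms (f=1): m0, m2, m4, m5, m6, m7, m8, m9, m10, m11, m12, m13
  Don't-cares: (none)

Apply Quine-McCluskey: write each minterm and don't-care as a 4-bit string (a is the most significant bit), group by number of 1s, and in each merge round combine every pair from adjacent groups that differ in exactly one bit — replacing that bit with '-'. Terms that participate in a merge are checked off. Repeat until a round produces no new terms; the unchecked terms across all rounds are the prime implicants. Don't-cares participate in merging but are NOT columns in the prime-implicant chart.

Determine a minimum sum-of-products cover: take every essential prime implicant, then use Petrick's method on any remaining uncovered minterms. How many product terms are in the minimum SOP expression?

Round 0: 0000✓ 0010✓ 0100✓ 0101✓ 0110✓ 0111✓ 1000✓ 1001✓ 1010✓ 1011✓ 1100✓ 1101✓
Round 1: -000✓ -010✓ -100✓ -101✓ 0-00✓ 0-10✓ 00-0✓ 01-0✓ 01-1✓ 010-✓ 011-✓ 1-00✓ 1-01✓ 10-0✓ 10-1✓ 100-✓ 101-✓ 110-✓
Round 2: --00 -0-0 -10- 0--0 01-- 1-0- 10--
PIs = {--00, -0-0, -10-, 0--0, 01--, 1-0-, 10--}
Coverage chart:
  m0: --00,-0-0,0--0
  m2: -0-0,0--0
  m4: --00,-10-,0--0,01--
  m5: -10-,01--
  m6: 0--0,01--
  m7: 01-- ←essential
  m8: --00,-0-0,1-0-,10--
  m9: 1-0-,10--
  m10: -0-0,10--
  m11: 10-- ←essential
  m12: --00,-10-,1-0-
  m13: -10-,1-0-
Essential: 01--, 10--
Petrick residual → -0-0, -10-
Min cover (4 terms): b'd' + bc' + a'b + ab'

4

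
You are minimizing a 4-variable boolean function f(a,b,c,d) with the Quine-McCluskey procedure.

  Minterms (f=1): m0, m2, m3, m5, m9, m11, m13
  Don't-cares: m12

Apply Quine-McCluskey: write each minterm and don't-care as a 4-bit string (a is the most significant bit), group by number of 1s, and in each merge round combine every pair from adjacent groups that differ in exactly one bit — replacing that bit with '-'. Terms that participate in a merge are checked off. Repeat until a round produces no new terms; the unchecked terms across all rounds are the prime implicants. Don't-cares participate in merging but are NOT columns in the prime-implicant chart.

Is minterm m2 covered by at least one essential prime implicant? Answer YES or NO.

YES

size-2^0 implicants → 0000(✓)  0010(✓)  0011(✓)  0101(✓)  1001(✓)  1011(✓)  1100(✓)  1101(✓)
size-2^1 implicants → -011  -101  00-0  001-  1-01  10-1  110-
Unchecked terms (primes): -011, -101, 00-0, 001-, 1-01, 10-1, 110-
Minterm coverage:
  m0 ⊆ 00-0 [E]
  m2 ⊆ 00-0,001-
  m3 ⊆ -011,001-
  m5 ⊆ -101 [E]
  m9 ⊆ 1-01,10-1
  m11 ⊆ -011,10-1
  m13 ⊆ -101,1-01,110-
E = {-101, 00-0}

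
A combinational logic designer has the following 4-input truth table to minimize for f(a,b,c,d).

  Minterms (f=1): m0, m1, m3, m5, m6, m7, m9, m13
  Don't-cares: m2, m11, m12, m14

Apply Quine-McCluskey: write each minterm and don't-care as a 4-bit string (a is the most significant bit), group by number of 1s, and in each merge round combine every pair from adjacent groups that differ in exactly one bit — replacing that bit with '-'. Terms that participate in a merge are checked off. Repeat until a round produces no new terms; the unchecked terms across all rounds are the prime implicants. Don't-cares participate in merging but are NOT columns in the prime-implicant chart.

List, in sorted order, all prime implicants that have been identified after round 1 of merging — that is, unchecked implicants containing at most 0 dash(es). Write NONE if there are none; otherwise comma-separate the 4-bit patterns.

NONE

size-2^0 implicants → 0000(✓)  0001(✓)  0010(✓)  0011(✓)  0101(✓)  0110(✓)  0111(✓)  1001(✓)  1011(✓)  1100(✓)  1101(✓)  1110(✓)
size-2^1 implicants → -001(✓)  -011(✓)  -101(✓)  -110  0-01(✓)  0-10(✓)  0-11(✓)  00-0(✓)  00-1(✓)  000-(✓)  001-(✓)  01-1(✓)  011-(✓)  1-01(✓)  10-1(✓)  11-0  110-
size-2^2 implicants → --01  -0-1  0--1  0-1-  00--
Unchecked terms (primes): --01, -0-1, -110, 0--1, 0-1-, 00--, 11-0, 110-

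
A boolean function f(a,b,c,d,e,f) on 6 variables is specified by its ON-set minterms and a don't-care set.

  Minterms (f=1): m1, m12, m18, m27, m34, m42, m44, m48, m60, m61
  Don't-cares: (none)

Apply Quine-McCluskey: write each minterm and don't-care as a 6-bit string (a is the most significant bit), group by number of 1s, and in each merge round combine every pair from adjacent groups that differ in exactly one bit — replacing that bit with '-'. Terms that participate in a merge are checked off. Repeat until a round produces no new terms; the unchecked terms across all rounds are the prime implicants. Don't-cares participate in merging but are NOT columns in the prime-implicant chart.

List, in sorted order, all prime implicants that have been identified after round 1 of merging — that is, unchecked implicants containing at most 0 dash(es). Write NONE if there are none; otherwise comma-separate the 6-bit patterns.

size-2^0 implicants → 000001  001100(✓)  010010  011011  100010(✓)  101010(✓)  101100(✓)  110000  111100(✓)  111101(✓)
size-2^1 implicants → -01100  1-1100  10-010  11110-
Unchecked terms (primes): -01100, 000001, 010010, 011011, 1-1100, 10-010, 110000, 11110-

000001, 010010, 011011, 110000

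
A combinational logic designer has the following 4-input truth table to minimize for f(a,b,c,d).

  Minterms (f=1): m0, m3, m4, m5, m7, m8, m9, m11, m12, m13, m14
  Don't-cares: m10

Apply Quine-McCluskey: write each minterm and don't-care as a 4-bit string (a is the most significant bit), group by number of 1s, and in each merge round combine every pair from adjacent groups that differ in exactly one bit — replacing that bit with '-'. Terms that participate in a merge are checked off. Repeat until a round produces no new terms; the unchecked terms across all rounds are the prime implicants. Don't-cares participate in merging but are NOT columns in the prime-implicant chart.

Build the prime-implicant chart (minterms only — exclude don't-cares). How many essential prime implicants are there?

2

size-2^0 implicants → 0000(✓)  0011(✓)  0100(✓)  0101(✓)  0111(✓)  1000(✓)  1001(✓)  1010(✓)  1011(✓)  1100(✓)  1101(✓)  1110(✓)
size-2^1 implicants → -000(✓)  -011  -100(✓)  -101(✓)  0-00(✓)  0-11  01-1  010-(✓)  1-00(✓)  1-01(✓)  1-10(✓)  10-0(✓)  10-1(✓)  100-(✓)  101-(✓)  11-0(✓)  110-(✓)
size-2^2 implicants → --00  -10-  1--0  1-0-  10--
Unchecked terms (primes): --00, -011, -10-, 0-11, 01-1, 1--0, 1-0-, 10--
Minterm coverage:
  m0 ⊆ --00 [E]
  m3 ⊆ -011,0-11
  m4 ⊆ --00,-10-
  m5 ⊆ -10-,01-1
  m7 ⊆ 0-11,01-1
  m8 ⊆ --00,1--0,1-0-,10--
  m9 ⊆ 1-0-,10--
  m11 ⊆ -011,10--
  m12 ⊆ --00,-10-,1--0,1-0-
  m13 ⊆ -10-,1-0-
  m14 ⊆ 1--0 [E]
E = {--00, 1--0}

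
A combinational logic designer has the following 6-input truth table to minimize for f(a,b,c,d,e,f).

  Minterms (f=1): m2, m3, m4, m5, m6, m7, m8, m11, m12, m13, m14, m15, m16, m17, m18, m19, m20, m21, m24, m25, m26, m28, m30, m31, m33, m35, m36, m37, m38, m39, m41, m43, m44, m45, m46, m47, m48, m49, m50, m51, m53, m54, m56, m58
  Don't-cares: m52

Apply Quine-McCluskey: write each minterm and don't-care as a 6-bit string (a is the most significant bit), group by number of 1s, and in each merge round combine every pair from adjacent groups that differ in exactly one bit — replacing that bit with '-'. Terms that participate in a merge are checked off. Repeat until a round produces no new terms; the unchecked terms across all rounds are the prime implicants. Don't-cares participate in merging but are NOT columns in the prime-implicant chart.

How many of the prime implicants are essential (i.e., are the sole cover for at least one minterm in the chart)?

size-2^0 implicants → 000010(✓)  000011(✓)  000100(✓)  000101(✓)  000110(✓)  000111(✓)  001000(✓)  001011(✓)  001100(✓)  001101(✓)  001110(✓)  001111(✓)  010000(✓)  010001(✓)  010010(✓)  010011(✓)  010100(✓)  010101(✓)  011000(✓)  011001(✓)  011010(✓)  011100(✓)  011110(✓)  011111(✓)  100001(✓)  100011(✓)  100100(✓)  100101(✓)  100110(✓)  100111(✓)  101001(✓)  101011(✓)  101100(✓)  101101(✓)  101110(✓)  101111(✓)  110000(✓)  110001(✓)  110010(✓)  110011(✓)  110100(✓)  110101(✓)  110110(✓)  111000(✓)  111010(✓)
size-2^1 implicants → -00011(✓)  -00100(✓)  -00101(✓)  -00110(✓)  -00111(✓)  -01011(✓)  -01100(✓)  -01101(✓)  -01110(✓)  -01111(✓)  -10000(✓)  -10001(✓)  -10010(✓)  -10011(✓)  -10100(✓)  -10101(✓)  -11000(✓)  -11010(✓)  0-0010(✓)  0-0011(✓)  0-0100(✓)  0-0101(✓)  0-1000(✓)  0-1100(✓)  0-1110(✓)  0-1111(✓)  00-011(✓)  00-100(✓)  00-101(✓)  00-110(✓)  00-111(✓)  000-10(✓)  000-11(✓)  00001-(✓)  0001-0(✓)  0001-1(✓)  00010-(✓)  00011-(✓)  001-00(✓)  001-11(✓)  0011-0(✓)  0011-1(✓)  00110-(✓)  00111-(✓)  01-000(✓)  01-001(✓)  01-010(✓)  01-100(✓)  010-00(✓)  010-01(✓)  0100-0(✓)  0100-1(✓)  01000-(✓)  01001-(✓)  01010-(✓)  011-00(✓)  011-10(✓)  0110-0(✓)  01100-(✓)  0111-0(✓)  01111-(✓)  1-0001(✓)  1-0011(✓)  1-0100(✓)  1-0101(✓)  1-0110(✓)  10-001(✓)  10-011(✓)  10-100(✓)  10-101(✓)  10-110(✓)  10-111(✓)  100-01(✓)  100-11(✓)  1000-1(✓)  1001-0(✓)  1001-1(✓)  10010-(✓)  10011-(✓)  101-01(✓)  101-11(✓)  1010-1(✓)  1011-0(✓)  1011-1(✓)  10110-(✓)  10111-(✓)  11-000(✓)  11-010(✓)  110-00(✓)  110-01(✓)  110-10(✓)  1100-0(✓)  1100-1(✓)  11000-(✓)  11001-(✓)  1101-0(✓)  11010-(✓)  1110-0(✓)
size-2^2 implicants → --0011  --0100(✓)  --0101(✓)  -0-011(✓)  -0-100(✓)  -0-101(✓)  -0-110(✓)  -0-111(✓)  -00-11(✓)  -001-0(✓)  -001-1(✓)  -0010-(✓)  -0011-(✓)  -01-11(✓)  -011-0(✓)  -011-1(✓)  -0110-(✓)  -0111-(✓)  -1-000(✓)  -1-010(✓)  -10-00(✓)  -10-01(✓)  -100-0(✓)  -100-1(✓)  -1000-(✓)  -1001-(✓)  -1010-(✓)  -110-0(✓)  0--100  0-001-  0-010-(✓)  0-1-00  0-11-0  0-111-  00--11(✓)  00-1-0(✓)  00-1-1(✓)  00-10-(✓)  00-11-(✓)  000-1-  0001--(✓)  0011--(✓)  01--00  01-0-0(✓)  01-00-  010-0-(✓)  0100--(✓)  011--0  1-0-01  1-00-1  1-01-0  1-010-(✓)  10--01(✓)  10--11(✓)  10-0-1(✓)  10-1-0(✓)  10-1-1(✓)  10-10-(✓)  10-11-(✓)  100--1(✓)  1001--(✓)  101--1(✓)  1011--(✓)  11-0-0(✓)  110--0  110-0-(✓)  1100--(✓)
size-2^3 implicants → --010-  -0--11  -0-1-0(✓)  -0-1-1(✓)  -0-10-(✓)  -0-11-(✓)  -001--(✓)  -011--(✓)  -1-0-0  -10-0-  -100--  00-1--(✓)  10---1  10-1--(✓)
size-2^4 implicants → -0-1--
Unchecked terms (primes): --0011, --010-, -0--11, -0-1--, -1-0-0, -10-0-, -100--, 0--100, 0-001-, 0-1-00, 0-11-0, 0-111-, 000-1-, 01--00, 01-00-, 011--0, 1-0-01, 1-00-1, 1-01-0, 10---1, 110--0
Minterm coverage:
  m2 ⊆ 0-001-,000-1-
  m3 ⊆ --0011,-0--11,0-001-,000-1-
  m4 ⊆ --010-,-0-1--,0--100
  m5 ⊆ --010-,-0-1--
  m6 ⊆ -0-1--,000-1-
  m7 ⊆ -0--11,-0-1--,000-1-
  m8 ⊆ 0-1-00 [E]
  m11 ⊆ -0--11 [E]
  m12 ⊆ -0-1--,0--100,0-1-00,0-11-0
  m13 ⊆ -0-1-- [E]
  m14 ⊆ -0-1--,0-11-0,0-111-
  m15 ⊆ -0--11,-0-1--,0-111-
  m16 ⊆ -1-0-0,-10-0-,-100--,01--00,01-00-
  m17 ⊆ -10-0-,-100--,01-00-
  m18 ⊆ -1-0-0,-100--,0-001-
  m19 ⊆ --0011,-100--,0-001-
  m20 ⊆ --010-,-10-0-,0--100,01--00
  m21 ⊆ --010-,-10-0-
  m24 ⊆ -1-0-0,0-1-00,01--00,01-00-,011--0
  m25 ⊆ 01-00- [E]
  m26 ⊆ -1-0-0,011--0
  m28 ⊆ 0--100,0-1-00,0-11-0,01--00,011--0
  m30 ⊆ 0-11-0,0-111-,011--0
  m31 ⊆ 0-111- [E]
  m33 ⊆ 1-0-01,1-00-1,10---1
  m35 ⊆ --0011,-0--11,1-00-1,10---1
  m36 ⊆ --010-,-0-1--,1-01-0
  m37 ⊆ --010-,-0-1--,1-0-01,10---1
  m38 ⊆ -0-1--,1-01-0
  m39 ⊆ -0--11,-0-1--,10---1
  m41 ⊆ 10---1 [E]
  m43 ⊆ -0--11,10---1
  m44 ⊆ -0-1-- [E]
  m45 ⊆ -0-1--,10---1
  m46 ⊆ -0-1-- [E]
  m47 ⊆ -0--11,-0-1--,10---1
  m48 ⊆ -1-0-0,-10-0-,-100--,110--0
  m49 ⊆ -10-0-,-100--,1-0-01,1-00-1
  m50 ⊆ -1-0-0,-100--,110--0
  m51 ⊆ --0011,-100--,1-00-1
  m53 ⊆ --010-,-10-0-,1-0-01
  m54 ⊆ 1-01-0,110--0
  m56 ⊆ -1-0-0 [E]
  m58 ⊆ -1-0-0 [E]
E = {-0--11, -0-1--, -1-0-0, 0-1-00, 0-111-, 01-00-, 10---1}

7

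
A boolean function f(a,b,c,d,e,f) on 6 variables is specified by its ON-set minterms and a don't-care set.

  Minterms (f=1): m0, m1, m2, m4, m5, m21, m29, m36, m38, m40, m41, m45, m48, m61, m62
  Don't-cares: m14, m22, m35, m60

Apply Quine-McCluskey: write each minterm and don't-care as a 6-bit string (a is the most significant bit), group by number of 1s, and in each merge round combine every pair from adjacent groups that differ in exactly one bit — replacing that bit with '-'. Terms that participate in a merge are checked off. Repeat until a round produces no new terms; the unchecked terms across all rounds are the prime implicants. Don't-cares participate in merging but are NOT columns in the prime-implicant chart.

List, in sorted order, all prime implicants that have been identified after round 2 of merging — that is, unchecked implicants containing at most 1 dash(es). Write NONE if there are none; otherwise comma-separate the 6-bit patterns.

-00100, -11101, 0-0101, 0000-0, 001110, 01-101, 010110, 1-1101, 100011, 1001-0, 101-01, 10100-, 110000, 1111-0, 11110-

size-2^0 implicants → 000000(✓)  000001(✓)  000010(✓)  000100(✓)  000101(✓)  001110  010101(✓)  010110  011101(✓)  100011  100100(✓)  100110(✓)  101000(✓)  101001(✓)  101101(✓)  110000  111100(✓)  111101(✓)  111110(✓)
size-2^1 implicants → -00100  -11101  0-0101  000-00(✓)  000-01(✓)  0000-0  00000-(✓)  00010-(✓)  01-101  1-1101  1001-0  101-01  10100-  1111-0  11110-
size-2^2 implicants → 000-0-
Unchecked terms (primes): -00100, -11101, 0-0101, 000-0-, 0000-0, 001110, 01-101, 010110, 1-1101, 100011, 1001-0, 101-01, 10100-, 110000, 1111-0, 11110-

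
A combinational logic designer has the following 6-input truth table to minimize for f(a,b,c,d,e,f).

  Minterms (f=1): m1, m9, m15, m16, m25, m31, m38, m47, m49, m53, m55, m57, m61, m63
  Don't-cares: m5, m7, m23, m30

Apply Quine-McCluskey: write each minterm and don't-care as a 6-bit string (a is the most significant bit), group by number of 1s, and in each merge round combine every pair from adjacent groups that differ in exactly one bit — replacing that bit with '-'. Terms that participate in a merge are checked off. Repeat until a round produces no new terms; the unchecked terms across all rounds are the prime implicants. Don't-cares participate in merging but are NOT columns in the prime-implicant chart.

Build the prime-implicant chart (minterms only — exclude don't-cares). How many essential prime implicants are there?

size-2^0 implicants → 000001(✓)  000101(✓)  000111(✓)  001001(✓)  001111(✓)  010000  010111(✓)  011001(✓)  011110(✓)  011111(✓)  100110  101111(✓)  110001(✓)  110101(✓)  110111(✓)  111001(✓)  111101(✓)  111111(✓)
size-2^1 implicants → -01111(✓)  -10111(✓)  -11001  -11111(✓)  0-0111(✓)  0-1001  0-1111(✓)  00-001  00-111(✓)  000-01  0001-1  01-111(✓)  01111-  1-1111(✓)  11-001(✓)  11-101(✓)  11-111(✓)  110-01(✓)  1101-1(✓)  111-01(✓)  1111-1(✓)
size-2^2 implicants → --1111  -1-111  0--111  11--01  11-1-1
Unchecked terms (primes): --1111, -1-111, -11001, 0--111, 0-1001, 00-001, 000-01, 0001-1, 010000, 01111-, 100110, 11--01, 11-1-1
Minterm coverage:
  m1 ⊆ 00-001,000-01
  m9 ⊆ 0-1001,00-001
  m15 ⊆ --1111,0--111
  m16 ⊆ 010000 [E]
  m25 ⊆ -11001,0-1001
  m31 ⊆ --1111,-1-111,0--111,01111-
  m38 ⊆ 100110 [E]
  m47 ⊆ --1111 [E]
  m49 ⊆ 11--01 [E]
  m53 ⊆ 11--01,11-1-1
  m55 ⊆ -1-111,11-1-1
  m57 ⊆ -11001,11--01
  m61 ⊆ 11--01,11-1-1
  m63 ⊆ --1111,-1-111,11-1-1
E = {--1111, 010000, 100110, 11--01}

4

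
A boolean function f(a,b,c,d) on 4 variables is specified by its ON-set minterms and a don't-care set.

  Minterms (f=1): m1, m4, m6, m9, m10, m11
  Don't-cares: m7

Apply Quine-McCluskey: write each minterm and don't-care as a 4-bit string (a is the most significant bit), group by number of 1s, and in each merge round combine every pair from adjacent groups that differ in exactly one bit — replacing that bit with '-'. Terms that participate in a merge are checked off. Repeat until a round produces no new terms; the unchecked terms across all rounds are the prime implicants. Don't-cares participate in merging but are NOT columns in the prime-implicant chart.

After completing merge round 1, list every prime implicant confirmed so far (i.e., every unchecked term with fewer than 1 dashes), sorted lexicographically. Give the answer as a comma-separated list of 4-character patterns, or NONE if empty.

Round 0: 0001✓ 0100✓ 0110✓ 0111✓ 1001✓ 1010✓ 1011✓
Round 1: -001 01-0 011- 10-1 101-
PIs = {-001, 01-0, 011-, 10-1, 101-}

NONE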